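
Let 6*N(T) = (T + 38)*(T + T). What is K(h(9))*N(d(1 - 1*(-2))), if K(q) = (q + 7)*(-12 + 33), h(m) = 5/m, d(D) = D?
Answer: 19516/3 ≈ 6505.3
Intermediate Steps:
K(q) = 147 + 21*q (K(q) = (7 + q)*21 = 147 + 21*q)
N(T) = T*(38 + T)/3 (N(T) = ((T + 38)*(T + T))/6 = ((38 + T)*(2*T))/6 = (2*T*(38 + T))/6 = T*(38 + T)/3)
K(h(9))*N(d(1 - 1*(-2))) = (147 + 21*(5/9))*((1 - 1*(-2))*(38 + (1 - 1*(-2)))/3) = (147 + 21*(5*(⅑)))*((1 + 2)*(38 + (1 + 2))/3) = (147 + 21*(5/9))*((⅓)*3*(38 + 3)) = (147 + 35/3)*((⅓)*3*41) = (476/3)*41 = 19516/3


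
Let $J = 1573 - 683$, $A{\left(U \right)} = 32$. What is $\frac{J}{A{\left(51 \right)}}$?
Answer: $\frac{445}{16} \approx 27.813$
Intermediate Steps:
$J = 890$ ($J = 1573 - 683 = 890$)
$\frac{J}{A{\left(51 \right)}} = \frac{890}{32} = 890 \cdot \frac{1}{32} = \frac{445}{16}$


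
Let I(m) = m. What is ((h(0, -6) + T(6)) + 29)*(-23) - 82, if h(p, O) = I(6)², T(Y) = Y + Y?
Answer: -1853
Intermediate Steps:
T(Y) = 2*Y
h(p, O) = 36 (h(p, O) = 6² = 36)
((h(0, -6) + T(6)) + 29)*(-23) - 82 = ((36 + 2*6) + 29)*(-23) - 82 = ((36 + 12) + 29)*(-23) - 82 = (48 + 29)*(-23) - 82 = 77*(-23) - 82 = -1771 - 82 = -1853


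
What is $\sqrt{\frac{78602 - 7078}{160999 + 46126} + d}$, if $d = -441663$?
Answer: $\frac{i \sqrt{757906641353035}}{41425} \approx 664.58 i$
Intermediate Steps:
$\sqrt{\frac{78602 - 7078}{160999 + 46126} + d} = \sqrt{\frac{78602 - 7078}{160999 + 46126} - 441663} = \sqrt{\frac{71524}{207125} - 441663} = \sqrt{- \frac{91479377351}{207125}} = \frac{i \sqrt{757906641353035}}{41425}$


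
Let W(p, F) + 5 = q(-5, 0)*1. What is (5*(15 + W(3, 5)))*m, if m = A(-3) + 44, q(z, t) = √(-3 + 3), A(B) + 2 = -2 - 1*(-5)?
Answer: 2250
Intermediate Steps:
A(B) = 1 (A(B) = -2 + (-2 - 1*(-5)) = -2 + (-2 + 5) = -2 + 3 = 1)
q(z, t) = 0 (q(z, t) = √0 = 0)
W(p, F) = -5 (W(p, F) = -5 + 0*1 = -5 + 0 = -5)
m = 45 (m = 1 + 44 = 45)
(5*(15 + W(3, 5)))*m = (5*(15 - 5))*45 = (5*10)*45 = 50*45 = 2250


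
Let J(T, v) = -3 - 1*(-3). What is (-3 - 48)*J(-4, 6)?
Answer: 0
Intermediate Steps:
J(T, v) = 0 (J(T, v) = -3 + 3 = 0)
(-3 - 48)*J(-4, 6) = (-3 - 48)*0 = -51*0 = 0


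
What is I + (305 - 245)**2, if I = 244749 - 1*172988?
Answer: 75361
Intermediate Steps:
I = 71761 (I = 244749 - 172988 = 71761)
I + (305 - 245)**2 = 71761 + (305 - 245)**2 = 71761 + 60**2 = 71761 + 3600 = 75361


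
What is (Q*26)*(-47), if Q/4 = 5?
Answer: -24440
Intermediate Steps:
Q = 20 (Q = 4*5 = 20)
(Q*26)*(-47) = (20*26)*(-47) = 520*(-47) = -24440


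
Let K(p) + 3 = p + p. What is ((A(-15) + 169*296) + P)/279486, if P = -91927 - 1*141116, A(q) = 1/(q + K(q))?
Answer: -8784913/13415328 ≈ -0.65484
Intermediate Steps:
K(p) = -3 + 2*p (K(p) = -3 + (p + p) = -3 + 2*p)
A(q) = 1/(-3 + 3*q) (A(q) = 1/(q + (-3 + 2*q)) = 1/(-3 + 3*q))
P = -233043 (P = -91927 - 141116 = -233043)
((A(-15) + 169*296) + P)/279486 = ((1/(3*(-1 - 15)) + 169*296) - 233043)/279486 = (((1/3)/(-16) + 50024) - 233043)*(1/279486) = (((1/3)*(-1/16) + 50024) - 233043)*(1/279486) = ((-1/48 + 50024) - 233043)*(1/279486) = (2401151/48 - 233043)*(1/279486) = -8784913/48*1/279486 = -8784913/13415328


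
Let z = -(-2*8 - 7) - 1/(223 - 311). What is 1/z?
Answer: 88/2025 ≈ 0.043457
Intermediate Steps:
z = 2025/88 (z = -(-16 - 7) - 1/(-88) = -1*(-23) - 1*(-1/88) = 23 + 1/88 = 2025/88 ≈ 23.011)
1/z = 1/(2025/88) = 88/2025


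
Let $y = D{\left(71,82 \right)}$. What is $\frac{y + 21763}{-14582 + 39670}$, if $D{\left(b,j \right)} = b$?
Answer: $\frac{10917}{12544} \approx 0.8703$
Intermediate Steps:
$y = 71$
$\frac{y + 21763}{-14582 + 39670} = \frac{71 + 21763}{-14582 + 39670} = \frac{21834}{25088} = 21834 \cdot \frac{1}{25088} = \frac{10917}{12544}$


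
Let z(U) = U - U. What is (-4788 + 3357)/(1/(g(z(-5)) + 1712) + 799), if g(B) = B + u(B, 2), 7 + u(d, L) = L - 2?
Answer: -2439855/1362296 ≈ -1.7910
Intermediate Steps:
u(d, L) = -9 + L (u(d, L) = -7 + (L - 2) = -7 + (-2 + L) = -9 + L)
z(U) = 0 (z(U) = U - U = 0)
g(B) = -7 + B (g(B) = B + (-9 + 2) = B - 7 = -7 + B)
(-4788 + 3357)/(1/(g(z(-5)) + 1712) + 799) = (-4788 + 3357)/(1/((-7 + 0) + 1712) + 799) = -1431/(1/(-7 + 1712) + 799) = -1431/(1/1705 + 799) = -1431/1362296/1705 = -1431*1705/1362296 = -2439855/1362296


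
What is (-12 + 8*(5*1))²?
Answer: 784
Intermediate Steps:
(-12 + 8*(5*1))² = (-12 + 8*5)² = (-12 + 40)² = 28² = 784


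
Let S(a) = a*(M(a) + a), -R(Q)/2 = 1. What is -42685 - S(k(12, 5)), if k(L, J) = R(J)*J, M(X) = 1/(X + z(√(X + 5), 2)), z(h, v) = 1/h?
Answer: 5*(-8557*√5 + 427860*I)/(√5 - 50*I) ≈ -42786.0 + 0.044631*I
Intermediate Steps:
R(Q) = -2 (R(Q) = -2*1 = -2)
M(X) = 1/(X + (5 + X)^(-½)) (M(X) = 1/(X + 1/(√(X + 5))) = 1/(X + 1/(√(5 + X))) = 1/(X + (5 + X)^(-½)))
k(L, J) = -2*J
S(a) = a*(a + √(5 + a)/(1 + a*√(5 + a))) (S(a) = a*(√(5 + a)/(1 + a*√(5 + a)) + a) = a*(a + √(5 + a)/(1 + a*√(5 + a))))
-42685 - S(k(12, 5)) = -42685 - (-2*5)*(-2*5 + 1/(-2*5 + (5 - 2*5)^(-½))) = -42685 - (-10)*(-10 + 1/(-10 + (5 - 10)^(-½))) = -42685 - (-10)*(-10 + 1/(-10 + (-5)^(-½))) = -42685 - (-10)*(-10 + 1/(-10 - I*√5/5)) = -42685 - (100 - 10/(-10 - I*√5/5)) = -42685 + (-100 + 10/(-10 - I*√5/5)) = -42785 + 10/(-10 - I*√5/5)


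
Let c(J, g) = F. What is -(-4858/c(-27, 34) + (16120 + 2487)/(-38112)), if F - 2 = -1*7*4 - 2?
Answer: -6593825/38112 ≈ -173.01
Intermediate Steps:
F = -28 (F = 2 + (-1*7*4 - 2) = 2 + (-7*4 - 2) = 2 + (-28 - 2) = 2 - 30 = -28)
c(J, g) = -28
-(-4858/c(-27, 34) + (16120 + 2487)/(-38112)) = -(-4858/(-28) + (16120 + 2487)/(-38112)) = -(-4858*(-1/28) + 18607*(-1/38112)) = -(347/2 - 18607/38112) = -1*6593825/38112 = -6593825/38112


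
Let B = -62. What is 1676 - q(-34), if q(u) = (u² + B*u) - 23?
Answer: -1565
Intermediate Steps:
q(u) = -23 + u² - 62*u (q(u) = (u² - 62*u) - 23 = -23 + u² - 62*u)
1676 - q(-34) = 1676 - (-23 + (-34)² - 62*(-34)) = 1676 - (-23 + 1156 + 2108) = 1676 - 1*3241 = 1676 - 3241 = -1565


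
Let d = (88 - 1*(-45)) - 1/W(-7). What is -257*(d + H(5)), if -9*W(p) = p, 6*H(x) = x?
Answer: -1430719/42 ≈ -34065.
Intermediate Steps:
H(x) = x/6
W(p) = -p/9
d = 922/7 (d = (88 - 1*(-45)) - 1/((-⅑*(-7))) = (88 + 45) - 1/7/9 = 133 - 1*9/7 = 133 - 9/7 = 922/7 ≈ 131.71)
-257*(d + H(5)) = -257*(922/7 + (⅙)*5) = -257*(922/7 + ⅚) = -257*5567/42 = -1430719/42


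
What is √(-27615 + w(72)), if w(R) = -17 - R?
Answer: 2*I*√6926 ≈ 166.45*I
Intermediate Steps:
√(-27615 + w(72)) = √(-27615 + (-17 - 1*72)) = √(-27615 + (-17 - 72)) = √(-27615 - 89) = √(-27704) = 2*I*√6926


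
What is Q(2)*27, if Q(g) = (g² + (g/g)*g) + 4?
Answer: 270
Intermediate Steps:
Q(g) = 4 + g + g² (Q(g) = (g² + 1*g) + 4 = (g² + g) + 4 = (g + g²) + 4 = 4 + g + g²)
Q(2)*27 = (4 + 2 + 2²)*27 = (4 + 2 + 4)*27 = 10*27 = 270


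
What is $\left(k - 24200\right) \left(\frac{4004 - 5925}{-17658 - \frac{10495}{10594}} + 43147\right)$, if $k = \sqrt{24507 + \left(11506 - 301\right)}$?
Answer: $- \frac{195340777053208600}{187079347} + \frac{193726390465992 \sqrt{62}}{187079347} \approx -1.036 \cdot 10^{9}$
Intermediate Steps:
$k = 24 \sqrt{62}$ ($k = \sqrt{24507 + 11205} = \sqrt{35712} = 24 \sqrt{62} \approx 188.98$)
$\left(k - 24200\right) \left(\frac{4004 - 5925}{-17658 - \frac{10495}{10594}} + 43147\right) = \left(24 \sqrt{62} - 24200\right) \left(\frac{4004 - 5925}{-17658 - \frac{10495}{10594}} + 43147\right) = \left(-24200 + 24 \sqrt{62}\right) \left(- \frac{1921}{-17658 - \frac{10495}{10594}} + 43147\right) = \left(-24200 + 24 \sqrt{62}\right) \left(- \frac{1921}{- \frac{187079347}{10594}} + 43147\right) = \left(-24200 + 24 \sqrt{62}\right) \left(\left(-1921\right) \left(- \frac{10594}{187079347}\right) + 43147\right) = \left(-24200 + 24 \sqrt{62}\right) \left(\frac{20351074}{187079347} + 43147\right) = \left(-24200 + 24 \sqrt{62}\right) \frac{8071932936083}{187079347} = - \frac{195340777053208600}{187079347} + \frac{193726390465992 \sqrt{62}}{187079347}$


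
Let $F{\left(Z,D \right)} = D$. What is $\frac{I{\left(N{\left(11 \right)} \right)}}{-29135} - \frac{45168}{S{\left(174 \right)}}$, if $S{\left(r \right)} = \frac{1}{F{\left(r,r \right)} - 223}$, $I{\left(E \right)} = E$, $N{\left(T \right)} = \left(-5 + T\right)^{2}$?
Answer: $\frac{64482514284}{29135} \approx 2.2132 \cdot 10^{6}$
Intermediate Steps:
$S{\left(r \right)} = \frac{1}{-223 + r}$ ($S{\left(r \right)} = \frac{1}{r - 223} = \frac{1}{-223 + r}$)
$\frac{I{\left(N{\left(11 \right)} \right)}}{-29135} - \frac{45168}{S{\left(174 \right)}} = \frac{\left(-5 + 11\right)^{2}}{-29135} - \frac{45168}{\frac{1}{-223 + 174}} = 6^{2} \left(- \frac{1}{29135}\right) - \frac{45168}{\frac{1}{-49}} = 36 \left(- \frac{1}{29135}\right) - \frac{45168}{- \frac{1}{49}} = - \frac{36}{29135} - -2213232 = - \frac{36}{29135} + 2213232 = \frac{64482514284}{29135}$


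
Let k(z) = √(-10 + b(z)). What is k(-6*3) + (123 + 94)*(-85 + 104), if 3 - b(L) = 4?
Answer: 4123 + I*√11 ≈ 4123.0 + 3.3166*I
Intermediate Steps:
b(L) = -1 (b(L) = 3 - 1*4 = 3 - 4 = -1)
k(z) = I*√11 (k(z) = √(-10 - 1) = √(-11) = I*√11)
k(-6*3) + (123 + 94)*(-85 + 104) = I*√11 + (123 + 94)*(-85 + 104) = I*√11 + 217*19 = I*√11 + 4123 = 4123 + I*√11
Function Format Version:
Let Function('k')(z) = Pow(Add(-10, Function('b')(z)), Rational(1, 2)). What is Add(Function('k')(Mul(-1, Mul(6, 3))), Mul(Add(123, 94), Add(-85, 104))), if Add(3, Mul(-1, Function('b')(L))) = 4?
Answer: Add(4123, Mul(I, Pow(11, Rational(1, 2)))) ≈ Add(4123.0, Mul(3.3166, I))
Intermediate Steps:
Function('b')(L) = -1 (Function('b')(L) = Add(3, Mul(-1, 4)) = Add(3, -4) = -1)
Function('k')(z) = Mul(I, Pow(11, Rational(1, 2))) (Function('k')(z) = Pow(Add(-10, -1), Rational(1, 2)) = Pow(-11, Rational(1, 2)) = Mul(I, Pow(11, Rational(1, 2))))
Add(Function('k')(Mul(-1, Mul(6, 3))), Mul(Add(123, 94), Add(-85, 104))) = Add(Mul(I, Pow(11, Rational(1, 2))), Mul(Add(123, 94), Add(-85, 104))) = Add(Mul(I, Pow(11, Rational(1, 2))), Mul(217, 19)) = Add(Mul(I, Pow(11, Rational(1, 2))), 4123) = Add(4123, Mul(I, Pow(11, Rational(1, 2))))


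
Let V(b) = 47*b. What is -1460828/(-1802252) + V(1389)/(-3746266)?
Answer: 1338748462733/1687928847758 ≈ 0.79313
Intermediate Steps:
-1460828/(-1802252) + V(1389)/(-3746266) = -1460828/(-1802252) + (47*1389)/(-3746266) = -1460828*(-1/1802252) + 65283*(-1/3746266) = 365207/450563 - 65283/3746266 = 1338748462733/1687928847758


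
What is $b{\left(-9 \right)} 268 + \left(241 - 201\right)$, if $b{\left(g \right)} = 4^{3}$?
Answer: $17192$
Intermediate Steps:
$b{\left(g \right)} = 64$
$b{\left(-9 \right)} 268 + \left(241 - 201\right) = 64 \cdot 268 + \left(241 - 201\right) = 17152 + \left(241 - 201\right) = 17152 + 40 = 17192$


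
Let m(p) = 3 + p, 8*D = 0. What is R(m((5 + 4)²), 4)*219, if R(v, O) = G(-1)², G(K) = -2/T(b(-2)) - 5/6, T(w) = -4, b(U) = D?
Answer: 73/3 ≈ 24.333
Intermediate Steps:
D = 0 (D = (⅛)*0 = 0)
b(U) = 0
G(K) = -⅓ (G(K) = -2/(-4) - 5/6 = -2*(-¼) - 5*⅙ = ½ - ⅚ = -⅓)
R(v, O) = ⅑ (R(v, O) = (-⅓)² = ⅑)
R(m((5 + 4)²), 4)*219 = (⅑)*219 = 73/3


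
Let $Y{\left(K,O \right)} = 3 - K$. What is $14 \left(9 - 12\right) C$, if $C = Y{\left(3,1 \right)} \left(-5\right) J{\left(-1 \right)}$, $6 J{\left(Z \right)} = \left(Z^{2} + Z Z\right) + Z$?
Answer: $0$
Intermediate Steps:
$J{\left(Z \right)} = \frac{Z^{2}}{3} + \frac{Z}{6}$ ($J{\left(Z \right)} = \frac{\left(Z^{2} + Z Z\right) + Z}{6} = \frac{\left(Z^{2} + Z^{2}\right) + Z}{6} = \frac{2 Z^{2} + Z}{6} = \frac{Z + 2 Z^{2}}{6} = \frac{Z^{2}}{3} + \frac{Z}{6}$)
$C = 0$ ($C = \left(3 - 3\right) \left(-5\right) \frac{1}{6} \left(-1\right) \left(1 + 2 \left(-1\right)\right) = \left(3 - 3\right) \left(-5\right) \frac{1}{6} \left(-1\right) \left(1 - 2\right) = 0 \left(-5\right) \frac{1}{6} \left(-1\right) \left(-1\right) = 0 \cdot \frac{1}{6} = 0$)
$14 \left(9 - 12\right) C = 14 \left(9 - 12\right) 0 = 14 \left(-3\right) 0 = \left(-42\right) 0 = 0$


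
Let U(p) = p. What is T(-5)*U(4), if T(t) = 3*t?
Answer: -60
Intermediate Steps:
T(-5)*U(4) = (3*(-5))*4 = -15*4 = -60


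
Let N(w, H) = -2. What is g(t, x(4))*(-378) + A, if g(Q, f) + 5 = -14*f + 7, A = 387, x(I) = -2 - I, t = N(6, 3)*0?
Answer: -32121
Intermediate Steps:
t = 0 (t = -2*0 = 0)
g(Q, f) = 2 - 14*f (g(Q, f) = -5 + (-14*f + 7) = -5 + (7 - 14*f) = 2 - 14*f)
g(t, x(4))*(-378) + A = (2 - 14*(-2 - 1*4))*(-378) + 387 = (2 - 14*(-2 - 4))*(-378) + 387 = (2 - 14*(-6))*(-378) + 387 = (2 + 84)*(-378) + 387 = 86*(-378) + 387 = -32508 + 387 = -32121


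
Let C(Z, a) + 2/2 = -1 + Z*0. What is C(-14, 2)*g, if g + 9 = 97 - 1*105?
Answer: 34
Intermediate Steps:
g = -17 (g = -9 + (97 - 1*105) = -9 + (97 - 105) = -9 - 8 = -17)
C(Z, a) = -2 (C(Z, a) = -1 + (-1 + Z*0) = -1 + (-1 + 0) = -1 - 1 = -2)
C(-14, 2)*g = -2*(-17) = 34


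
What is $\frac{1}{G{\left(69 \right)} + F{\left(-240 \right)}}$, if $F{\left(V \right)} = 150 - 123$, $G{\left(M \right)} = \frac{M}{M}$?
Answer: $\frac{1}{28} \approx 0.035714$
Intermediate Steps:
$G{\left(M \right)} = 1$
$F{\left(V \right)} = 27$
$\frac{1}{G{\left(69 \right)} + F{\left(-240 \right)}} = \frac{1}{1 + 27} = \frac{1}{28}$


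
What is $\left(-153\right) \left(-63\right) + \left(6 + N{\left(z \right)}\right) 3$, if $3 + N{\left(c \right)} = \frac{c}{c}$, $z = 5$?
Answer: $9651$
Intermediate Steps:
$N{\left(c \right)} = -2$ ($N{\left(c \right)} = -3 + \frac{c}{c} = -3 + 1 = -2$)
$\left(-153\right) \left(-63\right) + \left(6 + N{\left(z \right)}\right) 3 = \left(-153\right) \left(-63\right) + \left(6 - 2\right) 3 = 9639 + 4 \cdot 3 = 9639 + 12 = 9651$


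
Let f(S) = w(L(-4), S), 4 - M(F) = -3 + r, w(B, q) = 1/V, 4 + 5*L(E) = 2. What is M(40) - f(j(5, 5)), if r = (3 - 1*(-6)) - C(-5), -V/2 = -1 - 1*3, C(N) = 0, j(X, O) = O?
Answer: -17/8 ≈ -2.1250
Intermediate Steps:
V = 8 (V = -2*(-1 - 1*3) = -2*(-1 - 3) = -2*(-4) = 8)
L(E) = -⅖ (L(E) = -⅘ + (⅕)*2 = -⅘ + ⅖ = -⅖)
r = 9 (r = (3 - 1*(-6)) - 1*0 = (3 + 6) + 0 = 9 + 0 = 9)
w(B, q) = ⅛ (w(B, q) = 1/8 = ⅛)
M(F) = -2 (M(F) = 4 - (-3 + 9) = 4 - 1*6 = 4 - 6 = -2)
f(S) = ⅛
M(40) - f(j(5, 5)) = -2 - 1*⅛ = -2 - ⅛ = -17/8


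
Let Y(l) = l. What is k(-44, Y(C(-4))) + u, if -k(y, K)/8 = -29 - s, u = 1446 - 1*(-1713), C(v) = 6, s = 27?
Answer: 3607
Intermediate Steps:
u = 3159 (u = 1446 + 1713 = 3159)
k(y, K) = 448 (k(y, K) = -8*(-29 - 1*27) = -8*(-29 - 27) = -8*(-56) = 448)
k(-44, Y(C(-4))) + u = 448 + 3159 = 3607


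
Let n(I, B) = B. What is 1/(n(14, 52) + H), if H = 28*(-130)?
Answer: -1/3588 ≈ -0.00027871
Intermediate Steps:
H = -3640
1/(n(14, 52) + H) = 1/(52 - 3640) = 1/(-3588) = -1/3588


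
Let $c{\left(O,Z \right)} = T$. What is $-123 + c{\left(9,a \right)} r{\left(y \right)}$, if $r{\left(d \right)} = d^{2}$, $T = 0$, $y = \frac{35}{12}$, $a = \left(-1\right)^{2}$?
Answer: $-123$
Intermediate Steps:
$a = 1$
$y = \frac{35}{12}$ ($y = 35 \cdot \frac{1}{12} = \frac{35}{12} \approx 2.9167$)
$c{\left(O,Z \right)} = 0$
$-123 + c{\left(9,a \right)} r{\left(y \right)} = -123 + 0 \left(\frac{35}{12}\right)^{2} = -123 + 0 \cdot \frac{1225}{144} = -123 + 0 = -123$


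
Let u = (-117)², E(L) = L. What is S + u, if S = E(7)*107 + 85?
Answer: 14523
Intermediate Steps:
u = 13689
S = 834 (S = 7*107 + 85 = 749 + 85 = 834)
S + u = 834 + 13689 = 14523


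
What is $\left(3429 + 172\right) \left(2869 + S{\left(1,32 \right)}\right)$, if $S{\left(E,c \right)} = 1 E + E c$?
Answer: $10450102$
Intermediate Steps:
$S{\left(E,c \right)} = E + E c$
$\left(3429 + 172\right) \left(2869 + S{\left(1,32 \right)}\right) = \left(3429 + 172\right) \left(2869 + 1 \left(1 + 32\right)\right) = 3601 \left(2869 + 1 \cdot 33\right) = 3601 \left(2869 + 33\right) = 3601 \cdot 2902 = 10450102$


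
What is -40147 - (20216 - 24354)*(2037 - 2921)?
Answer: -3698139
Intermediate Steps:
-40147 - (20216 - 24354)*(2037 - 2921) = -40147 - (-4138)*(-884) = -40147 - 1*3657992 = -40147 - 3657992 = -3698139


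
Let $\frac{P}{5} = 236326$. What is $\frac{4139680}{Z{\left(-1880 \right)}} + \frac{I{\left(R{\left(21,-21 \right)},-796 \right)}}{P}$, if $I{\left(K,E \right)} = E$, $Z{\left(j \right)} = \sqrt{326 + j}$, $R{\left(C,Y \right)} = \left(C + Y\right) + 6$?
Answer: $- \frac{398}{590815} - \frac{2069840 i \sqrt{1554}}{777} \approx -0.00067365 - 1.0501 \cdot 10^{5} i$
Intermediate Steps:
$P = 1181630$ ($P = 5 \cdot 236326 = 1181630$)
$R{\left(C,Y \right)} = 6 + C + Y$
$\frac{4139680}{Z{\left(-1880 \right)}} + \frac{I{\left(R{\left(21,-21 \right)},-796 \right)}}{P} = \frac{4139680}{\sqrt{326 - 1880}} - \frac{796}{1181630} = \frac{4139680}{\sqrt{-1554}} - \frac{398}{590815} = \frac{4139680}{i \sqrt{1554}} - \frac{398}{590815} = 4139680 \left(- \frac{i \sqrt{1554}}{1554}\right) - \frac{398}{590815} = - \frac{2069840 i \sqrt{1554}}{777} - \frac{398}{590815} = - \frac{398}{590815} - \frac{2069840 i \sqrt{1554}}{777}$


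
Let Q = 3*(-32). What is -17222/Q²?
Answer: -8611/4608 ≈ -1.8687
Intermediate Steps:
Q = -96
-17222/Q² = -17222/((-96)²) = -17222/9216 = -17222*1/9216 = -8611/4608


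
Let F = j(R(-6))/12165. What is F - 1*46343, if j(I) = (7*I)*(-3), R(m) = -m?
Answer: -187920907/4055 ≈ -46343.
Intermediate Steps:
j(I) = -21*I
F = -42/4055 (F = -(-21)*(-6)/12165 = -21*6*(1/12165) = -126*1/12165 = -42/4055 ≈ -0.010358)
F - 1*46343 = -42/4055 - 1*46343 = -42/4055 - 46343 = -187920907/4055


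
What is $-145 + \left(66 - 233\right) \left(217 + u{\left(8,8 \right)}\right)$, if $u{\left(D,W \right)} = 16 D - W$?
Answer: $-56424$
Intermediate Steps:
$u{\left(D,W \right)} = - W + 16 D$
$-145 + \left(66 - 233\right) \left(217 + u{\left(8,8 \right)}\right) = -145 + \left(66 - 233\right) \left(217 + \left(\left(-1\right) 8 + 16 \cdot 8\right)\right) = -145 - 167 \left(217 + \left(-8 + 128\right)\right) = -145 - 167 \left(217 + 120\right) = -145 - 56279 = -56424$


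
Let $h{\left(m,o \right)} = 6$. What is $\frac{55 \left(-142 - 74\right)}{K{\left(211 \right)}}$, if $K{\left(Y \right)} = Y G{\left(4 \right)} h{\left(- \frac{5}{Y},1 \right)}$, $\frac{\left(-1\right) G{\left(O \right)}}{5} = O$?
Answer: $\frac{99}{211} \approx 0.46919$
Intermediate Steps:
$G{\left(O \right)} = - 5 O$
$K{\left(Y \right)} = - 120 Y$ ($K{\left(Y \right)} = Y \left(\left(-5\right) 4\right) 6 = Y \left(-20\right) 6 = - 20 Y 6 = - 120 Y$)
$\frac{55 \left(-142 - 74\right)}{K{\left(211 \right)}} = \frac{55 \left(-142 - 74\right)}{\left(-120\right) 211} = \frac{55 \left(-216\right)}{-25320} = \left(-11880\right) \left(- \frac{1}{25320}\right) = \frac{99}{211}$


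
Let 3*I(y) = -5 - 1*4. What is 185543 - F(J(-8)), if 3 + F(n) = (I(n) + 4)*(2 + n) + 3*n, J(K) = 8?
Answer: 185512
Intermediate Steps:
I(y) = -3 (I(y) = (-5 - 1*4)/3 = (-5 - 4)/3 = (⅓)*(-9) = -3)
F(n) = -1 + 4*n (F(n) = -3 + ((-3 + 4)*(2 + n) + 3*n) = -3 + (1*(2 + n) + 3*n) = -3 + ((2 + n) + 3*n) = -3 + (2 + 4*n) = -1 + 4*n)
185543 - F(J(-8)) = 185543 - (-1 + 4*8) = 185543 - (-1 + 32) = 185543 - 1*31 = 185543 - 31 = 185512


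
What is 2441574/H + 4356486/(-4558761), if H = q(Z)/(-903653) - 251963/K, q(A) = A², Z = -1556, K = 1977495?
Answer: -2209997448381319408840396/2540481740710233111 ≈ -8.6991e+5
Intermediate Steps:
H = -5015471455159/1786969289235 (H = (-1556)²/(-903653) - 251963/1977495 = 2421136*(-1/903653) - 251963*1/1977495 = -2421136/903653 - 251963/1977495 = -5015471455159/1786969289235 ≈ -2.8067)
2441574/H + 4356486/(-4558761) = 2441574/(-5015471455159/1786969289235) + 4356486/(-4558761) = 2441574*(-1786969289235/5015471455159) + 4356486*(-1/4558761) = -4363017755394655890/5015471455159 - 484054/506529 = -2209997448381319408840396/2540481740710233111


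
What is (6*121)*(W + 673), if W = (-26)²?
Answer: 979374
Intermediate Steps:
W = 676
(6*121)*(W + 673) = (6*121)*(676 + 673) = 726*1349 = 979374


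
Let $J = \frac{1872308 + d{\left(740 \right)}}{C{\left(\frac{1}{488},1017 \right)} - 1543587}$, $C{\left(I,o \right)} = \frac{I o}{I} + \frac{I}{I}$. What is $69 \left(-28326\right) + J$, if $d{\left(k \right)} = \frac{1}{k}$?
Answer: $- \frac{318722622610223}{163071580} \approx -1.9545 \cdot 10^{6}$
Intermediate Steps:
$C{\left(I,o \right)} = 1 + o$ ($C{\left(I,o \right)} = o + 1 = 1 + o$)
$J = - \frac{197929703}{163071580}$ ($J = \frac{1872308 + \frac{1}{740}}{\left(1 + 1017\right) - 1543587} = \frac{1872308 + \frac{1}{740}}{1018 - 1543587} = \frac{1385507921}{740 \left(-1542569\right)} = \frac{1385507921}{740} \left(- \frac{1}{1542569}\right) = - \frac{197929703}{163071580} \approx -1.2138$)
$69 \left(-28326\right) + J = 69 \left(-28326\right) - \frac{197929703}{163071580} = -1954494 - \frac{197929703}{163071580} = - \frac{318722622610223}{163071580}$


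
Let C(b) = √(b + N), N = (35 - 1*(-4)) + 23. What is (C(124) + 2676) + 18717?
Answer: 21393 + √186 ≈ 21407.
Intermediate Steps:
N = 62 (N = (35 + 4) + 23 = 39 + 23 = 62)
C(b) = √(62 + b) (C(b) = √(b + 62) = √(62 + b))
(C(124) + 2676) + 18717 = (√(62 + 124) + 2676) + 18717 = (√186 + 2676) + 18717 = (2676 + √186) + 18717 = 21393 + √186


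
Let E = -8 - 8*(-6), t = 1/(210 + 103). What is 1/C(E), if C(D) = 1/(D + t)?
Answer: 12521/313 ≈ 40.003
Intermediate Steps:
t = 1/313 ≈ 0.0031949
E = 40 (E = -8 + 48 = 40)
C(D) = 1/(1/313 + D) (C(D) = 1/(D + 1/313) = 1/(1/313 + D))
1/C(E) = 1/(313/(1 + 313*40)) = 1/(313/(1 + 12520)) = 1/(313/12521) = 12521/313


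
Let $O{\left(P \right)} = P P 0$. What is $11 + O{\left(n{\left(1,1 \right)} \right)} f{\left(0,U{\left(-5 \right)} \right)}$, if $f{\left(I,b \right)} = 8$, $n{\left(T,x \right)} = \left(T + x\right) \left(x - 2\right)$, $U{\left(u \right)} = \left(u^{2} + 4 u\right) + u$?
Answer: $11$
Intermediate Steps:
$U{\left(u \right)} = u^{2} + 5 u$
$n{\left(T,x \right)} = \left(-2 + x\right) \left(T + x\right)$ ($n{\left(T,x \right)} = \left(T + x\right) \left(-2 + x\right) = \left(-2 + x\right) \left(T + x\right)$)
$O{\left(P \right)} = 0$ ($O{\left(P \right)} = P^{2} \cdot 0 = 0$)
$11 + O{\left(n{\left(1,1 \right)} \right)} f{\left(0,U{\left(-5 \right)} \right)} = 11 + 0 \cdot 8 = 11 + 0 = 11$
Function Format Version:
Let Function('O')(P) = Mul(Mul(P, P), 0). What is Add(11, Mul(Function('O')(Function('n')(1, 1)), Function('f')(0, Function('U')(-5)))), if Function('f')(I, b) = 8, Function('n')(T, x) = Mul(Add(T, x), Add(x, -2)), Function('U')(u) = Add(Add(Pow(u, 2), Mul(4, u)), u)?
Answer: 11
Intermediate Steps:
Function('U')(u) = Add(Pow(u, 2), Mul(5, u))
Function('n')(T, x) = Mul(Add(-2, x), Add(T, x)) (Function('n')(T, x) = Mul(Add(T, x), Add(-2, x)) = Mul(Add(-2, x), Add(T, x)))
Function('O')(P) = 0 (Function('O')(P) = Mul(Pow(P, 2), 0) = 0)
Add(11, Mul(Function('O')(Function('n')(1, 1)), Function('f')(0, Function('U')(-5)))) = Add(11, Mul(0, 8)) = Add(11, 0) = 11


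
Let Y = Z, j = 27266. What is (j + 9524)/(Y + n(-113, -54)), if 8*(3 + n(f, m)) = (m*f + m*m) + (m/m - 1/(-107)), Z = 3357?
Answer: 15746120/1918029 ≈ 8.2095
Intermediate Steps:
Y = 3357
n(f, m) = -615/214 + m**2/8 + f*m/8 (n(f, m) = -3 + ((m*f + m*m) + (m/m - 1/(-107)))/8 = -3 + ((f*m + m**2) + (1 - 1*(-1/107)))/8 = -3 + ((m**2 + f*m) + (1 + 1/107))/8 = -3 + ((m**2 + f*m) + 108/107)/8 = -3 + (108/107 + m**2 + f*m)/8 = -3 + (27/214 + m**2/8 + f*m/8) = -615/214 + m**2/8 + f*m/8)
(j + 9524)/(Y + n(-113, -54)) = (27266 + 9524)/(3357 + (-615/214 + (1/8)*(-54)**2 + (1/8)*(-113)*(-54))) = 36790/(3357 + (-615/214 + (1/8)*2916 + 3051/4)) = 36790/(3357 + (-615/214 + 729/2 + 3051/4)) = 36790/(3357 + 481233/428) = 36790/(1918029/428) = 36790*(428/1918029) = 15746120/1918029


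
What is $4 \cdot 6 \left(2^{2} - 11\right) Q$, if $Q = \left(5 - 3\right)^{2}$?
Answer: $-672$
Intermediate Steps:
$Q = 4$ ($Q = 2^{2} = 4$)
$4 \cdot 6 \left(2^{2} - 11\right) Q = 4 \cdot 6 \left(2^{2} - 11\right) 4 = 24 \left(4 - 11\right) 4 = 24 \left(-7\right) 4 = \left(-168\right) 4 = -672$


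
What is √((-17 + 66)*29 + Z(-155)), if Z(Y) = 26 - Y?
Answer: 3*√178 ≈ 40.025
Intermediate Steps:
√((-17 + 66)*29 + Z(-155)) = √((-17 + 66)*29 + (26 - 1*(-155))) = √(49*29 + (26 + 155)) = √(1421 + 181) = √1602 = 3*√178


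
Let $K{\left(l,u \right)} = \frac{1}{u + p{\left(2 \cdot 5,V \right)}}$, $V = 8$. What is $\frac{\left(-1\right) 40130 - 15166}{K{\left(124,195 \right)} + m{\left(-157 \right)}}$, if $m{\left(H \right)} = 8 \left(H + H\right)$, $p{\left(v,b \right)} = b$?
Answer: $\frac{11225088}{509935} \approx 22.013$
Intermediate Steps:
$K{\left(l,u \right)} = \frac{1}{8 + u}$ ($K{\left(l,u \right)} = \frac{1}{u + 8} = \frac{1}{8 + u}$)
$m{\left(H \right)} = 16 H$ ($m{\left(H \right)} = 8 \cdot 2 H = 16 H$)
$\frac{\left(-1\right) 40130 - 15166}{K{\left(124,195 \right)} + m{\left(-157 \right)}} = \frac{\left(-1\right) 40130 - 15166}{\frac{1}{8 + 195} + 16 \left(-157\right)} = \frac{-40130 - 15166}{\frac{1}{203} - 2512} = - \frac{55296}{\frac{1}{203} - 2512} = - \frac{55296}{- \frac{509935}{203}} = \left(-55296\right) \left(- \frac{203}{509935}\right) = \frac{11225088}{509935}$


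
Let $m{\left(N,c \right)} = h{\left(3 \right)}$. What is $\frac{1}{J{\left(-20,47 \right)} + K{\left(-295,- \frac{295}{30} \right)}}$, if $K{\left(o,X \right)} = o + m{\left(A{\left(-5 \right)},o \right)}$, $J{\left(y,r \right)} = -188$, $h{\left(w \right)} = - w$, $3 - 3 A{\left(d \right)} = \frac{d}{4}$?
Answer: $- \frac{1}{486} \approx -0.0020576$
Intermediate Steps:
$A{\left(d \right)} = 1 - \frac{d}{12}$ ($A{\left(d \right)} = 1 - \frac{d \frac{1}{4}}{3} = 1 - \frac{\frac{1}{4} d}{3} = 1 - \frac{d}{12}$)
$m{\left(N,c \right)} = -3$ ($m{\left(N,c \right)} = \left(-1\right) 3 = -3$)
$K{\left(o,X \right)} = -3 + o$ ($K{\left(o,X \right)} = o - 3 = -3 + o$)
$\frac{1}{J{\left(-20,47 \right)} + K{\left(-295,- \frac{295}{30} \right)}} = \frac{1}{-188 - 298} = \frac{1}{-486} = - \frac{1}{486}$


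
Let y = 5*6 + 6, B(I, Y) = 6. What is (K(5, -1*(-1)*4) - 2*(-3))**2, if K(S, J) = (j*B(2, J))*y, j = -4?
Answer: 736164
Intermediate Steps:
y = 36 (y = 30 + 6 = 36)
K(S, J) = -864 (K(S, J) = -4*6*36 = -24*36 = -864)
(K(5, -1*(-1)*4) - 2*(-3))**2 = (-864 - 2*(-3))**2 = (-864 + 6)**2 = (-858)**2 = 736164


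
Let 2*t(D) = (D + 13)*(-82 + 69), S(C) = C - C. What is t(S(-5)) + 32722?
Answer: 65275/2 ≈ 32638.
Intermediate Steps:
S(C) = 0
t(D) = -169/2 - 13*D/2 (t(D) = ((D + 13)*(-82 + 69))/2 = ((13 + D)*(-13))/2 = (-169 - 13*D)/2 = -169/2 - 13*D/2)
t(S(-5)) + 32722 = (-169/2 - 13/2*0) + 32722 = (-169/2 + 0) + 32722 = -169/2 + 32722 = 65275/2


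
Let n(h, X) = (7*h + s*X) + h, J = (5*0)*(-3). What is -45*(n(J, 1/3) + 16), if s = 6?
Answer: -810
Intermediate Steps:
J = 0 (J = 0*(-3) = 0)
n(h, X) = 6*X + 8*h (n(h, X) = (7*h + 6*X) + h = (6*X + 7*h) + h = 6*X + 8*h)
-45*(n(J, 1/3) + 16) = -45*((6/3 + 8*0) + 16) = -45*((6*(1/3) + 0) + 16) = -45*((2 + 0) + 16) = -45*(2 + 16) = -45*18 = -810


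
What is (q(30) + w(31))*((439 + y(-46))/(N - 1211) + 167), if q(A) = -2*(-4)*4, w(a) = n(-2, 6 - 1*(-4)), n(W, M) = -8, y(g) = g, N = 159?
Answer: 1051746/263 ≈ 3999.0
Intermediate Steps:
w(a) = -8
q(A) = 32 (q(A) = 8*4 = 32)
(q(30) + w(31))*((439 + y(-46))/(N - 1211) + 167) = (32 - 8)*((439 - 46)/(159 - 1211) + 167) = 24*(393/(-1052) + 167) = 24*(393*(-1/1052) + 167) = 24*(-393/1052 + 167) = 24*(175291/1052) = 1051746/263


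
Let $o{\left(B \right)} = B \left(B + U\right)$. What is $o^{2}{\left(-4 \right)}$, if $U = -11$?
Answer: $3600$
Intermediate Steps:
$o{\left(B \right)} = B \left(-11 + B\right)$ ($o{\left(B \right)} = B \left(B - 11\right) = B \left(-11 + B\right)$)
$o^{2}{\left(-4 \right)} = \left(- 4 \left(-11 - 4\right)\right)^{2} = \left(\left(-4\right) \left(-15\right)\right)^{2} = 60^{2} = 3600$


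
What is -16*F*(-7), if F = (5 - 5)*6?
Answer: 0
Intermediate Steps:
F = 0 (F = 0*6 = 0)
-16*F*(-7) = -16*0*(-7) = 0*(-7) = 0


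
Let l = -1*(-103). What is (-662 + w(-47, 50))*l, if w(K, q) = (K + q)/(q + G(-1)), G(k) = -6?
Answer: -2999875/44 ≈ -68179.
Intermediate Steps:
w(K, q) = (K + q)/(-6 + q) (w(K, q) = (K + q)/(q - 6) = (K + q)/(-6 + q))
l = 103
(-662 + w(-47, 50))*l = (-662 + (-47 + 50)/(-6 + 50))*103 = (-662 + 3/44)*103 = -29125/44*103 = -2999875/44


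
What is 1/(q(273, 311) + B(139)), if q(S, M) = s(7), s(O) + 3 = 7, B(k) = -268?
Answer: -1/264 ≈ -0.0037879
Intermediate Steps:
s(O) = 4 (s(O) = -3 + 7 = 4)
q(S, M) = 4
1/(q(273, 311) + B(139)) = 1/(4 - 268) = 1/(-264) = -1/264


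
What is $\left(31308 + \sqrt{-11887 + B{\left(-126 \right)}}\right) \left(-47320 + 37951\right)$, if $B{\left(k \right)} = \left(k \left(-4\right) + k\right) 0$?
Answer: $-293324652 - 9369 i \sqrt{11887} \approx -2.9332 \cdot 10^{8} - 1.0215 \cdot 10^{6} i$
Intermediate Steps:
$B{\left(k \right)} = 0$ ($B{\left(k \right)} = \left(- 4 k + k\right) 0 = - 3 k 0 = 0$)
$\left(31308 + \sqrt{-11887 + B{\left(-126 \right)}}\right) \left(-47320 + 37951\right) = \left(31308 + \sqrt{-11887 + 0}\right) \left(-47320 + 37951\right) = \left(31308 + \sqrt{-11887}\right) \left(-9369\right) = \left(31308 + i \sqrt{11887}\right) \left(-9369\right) = -293324652 - 9369 i \sqrt{11887}$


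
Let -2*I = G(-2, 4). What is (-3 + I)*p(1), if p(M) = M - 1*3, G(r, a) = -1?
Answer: 5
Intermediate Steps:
p(M) = -3 + M (p(M) = M - 3 = -3 + M)
I = ½ (I = -½*(-1) = ½ ≈ 0.50000)
(-3 + I)*p(1) = (-3 + ½)*(-3 + 1) = -5/2*(-2) = 5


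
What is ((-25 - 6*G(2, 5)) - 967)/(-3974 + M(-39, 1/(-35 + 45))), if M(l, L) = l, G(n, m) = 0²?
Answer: 992/4013 ≈ 0.24720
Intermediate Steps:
G(n, m) = 0
((-25 - 6*G(2, 5)) - 967)/(-3974 + M(-39, 1/(-35 + 45))) = ((-25 - 6*0) - 967)/(-3974 - 39) = ((-25 + 0) - 967)/(-4013) = (-25 - 967)*(-1/4013) = -992*(-1/4013) = 992/4013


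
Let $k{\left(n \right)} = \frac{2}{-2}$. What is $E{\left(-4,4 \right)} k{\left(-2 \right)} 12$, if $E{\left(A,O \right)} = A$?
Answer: $48$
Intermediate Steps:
$k{\left(n \right)} = -1$ ($k{\left(n \right)} = 2 \left(- \frac{1}{2}\right) = -1$)
$E{\left(-4,4 \right)} k{\left(-2 \right)} 12 = \left(-4\right) \left(-1\right) 12 = 4 \cdot 12 = 48$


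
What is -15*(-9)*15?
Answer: 2025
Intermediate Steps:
-15*(-9)*15 = 135*15 = 2025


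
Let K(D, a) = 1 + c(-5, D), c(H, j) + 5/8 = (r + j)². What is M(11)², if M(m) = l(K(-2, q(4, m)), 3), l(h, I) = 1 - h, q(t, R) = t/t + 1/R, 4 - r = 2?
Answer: 25/64 ≈ 0.39063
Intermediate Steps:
r = 2 (r = 4 - 1*2 = 4 - 2 = 2)
c(H, j) = -5/8 + (2 + j)²
q(t, R) = 1 + 1/R
K(D, a) = 3/8 + (2 + D)² (K(D, a) = 1 + (-5/8 + (2 + D)²) = 3/8 + (2 + D)²)
M(m) = 5/8 (M(m) = 1 - (3/8 + (2 - 2)²) = 1 - (3/8 + 0²) = 1 - (3/8 + 0) = 1 - 1*3/8 = 1 - 3/8 = 5/8)
M(11)² = (5/8)² = 25/64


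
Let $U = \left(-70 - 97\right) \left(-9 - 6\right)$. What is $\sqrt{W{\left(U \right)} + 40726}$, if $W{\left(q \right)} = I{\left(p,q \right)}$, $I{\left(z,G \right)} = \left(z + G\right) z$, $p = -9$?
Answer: $\sqrt{18262} \approx 135.14$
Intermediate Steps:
$U = 2505$ ($U = \left(-167\right) \left(-15\right) = 2505$)
$I{\left(z,G \right)} = z \left(G + z\right)$ ($I{\left(z,G \right)} = \left(G + z\right) z = z \left(G + z\right)$)
$W{\left(q \right)} = 81 - 9 q$ ($W{\left(q \right)} = - 9 \left(q - 9\right) = - 9 \left(-9 + q\right) = 81 - 9 q$)
$\sqrt{W{\left(U \right)} + 40726} = \sqrt{\left(81 - 22545\right) + 40726} = \sqrt{-22464 + 40726} = \sqrt{18262}$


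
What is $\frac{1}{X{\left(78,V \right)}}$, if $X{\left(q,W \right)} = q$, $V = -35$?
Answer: $\frac{1}{78} \approx 0.012821$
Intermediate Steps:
$\frac{1}{X{\left(78,V \right)}} = \frac{1}{78}$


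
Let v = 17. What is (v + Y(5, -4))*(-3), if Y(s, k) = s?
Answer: -66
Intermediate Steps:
(v + Y(5, -4))*(-3) = (17 + 5)*(-3) = 22*(-3) = -66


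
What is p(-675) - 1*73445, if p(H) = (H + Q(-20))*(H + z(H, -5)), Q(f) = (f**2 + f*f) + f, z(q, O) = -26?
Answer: -147050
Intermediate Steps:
Q(f) = f + 2*f**2 (Q(f) = (f**2 + f**2) + f = 2*f**2 + f = f + 2*f**2)
p(H) = (-26 + H)*(780 + H) (p(H) = (H - 20*(1 + 2*(-20)))*(H - 26) = (H - 20*(1 - 40))*(-26 + H) = (H - 20*(-39))*(-26 + H) = (H + 780)*(-26 + H) = (780 + H)*(-26 + H) = (-26 + H)*(780 + H))
p(-675) - 1*73445 = (-20280 + (-675)**2 + 754*(-675)) - 1*73445 = (-20280 + 455625 - 508950) - 73445 = -73605 - 73445 = -147050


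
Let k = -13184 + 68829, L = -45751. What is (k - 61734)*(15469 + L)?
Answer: 184387098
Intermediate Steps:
k = 55645
(k - 61734)*(15469 + L) = (55645 - 61734)*(15469 - 45751) = -6089*(-30282) = 184387098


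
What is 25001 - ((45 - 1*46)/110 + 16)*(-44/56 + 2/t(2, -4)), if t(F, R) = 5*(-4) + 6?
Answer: 38524407/1540 ≈ 25016.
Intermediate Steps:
t(F, R) = -14 (t(F, R) = -20 + 6 = -14)
25001 - ((45 - 1*46)/110 + 16)*(-44/56 + 2/t(2, -4)) = 25001 - ((45 - 1*46)/110 + 16)*(-44/56 + 2/(-14)) = 25001 - ((45 - 46)*(1/110) + 16)*(-44*1/56 + 2*(-1/14)) = 25001 - (-1*1/110 + 16)*(-11/14 - ⅐) = 25001 - (-1/110 + 16)*(-13)/14 = 25001 - 1759*(-13)/(110*14) = 25001 - 1*(-22867/1540) = 25001 + 22867/1540 = 38524407/1540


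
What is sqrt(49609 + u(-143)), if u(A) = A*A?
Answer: sqrt(70058) ≈ 264.68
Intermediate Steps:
u(A) = A**2
sqrt(49609 + u(-143)) = sqrt(49609 + (-143)**2) = sqrt(49609 + 20449) = sqrt(70058)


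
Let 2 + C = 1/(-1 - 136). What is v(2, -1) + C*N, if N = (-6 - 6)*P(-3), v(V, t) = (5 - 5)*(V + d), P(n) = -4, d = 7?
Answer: -13200/137 ≈ -96.350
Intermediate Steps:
v(V, t) = 0 (v(V, t) = (5 - 5)*(V + 7) = 0*(7 + V) = 0)
N = 48 (N = (-6 - 6)*(-4) = -12*(-4) = 48)
C = -275/137 (C = -2 + 1/(-1 - 136) = -2 + 1/(-137) = -2 - 1/137 = -275/137 ≈ -2.0073)
v(2, -1) + C*N = 0 - 275/137*48 = 0 - 13200/137 = -13200/137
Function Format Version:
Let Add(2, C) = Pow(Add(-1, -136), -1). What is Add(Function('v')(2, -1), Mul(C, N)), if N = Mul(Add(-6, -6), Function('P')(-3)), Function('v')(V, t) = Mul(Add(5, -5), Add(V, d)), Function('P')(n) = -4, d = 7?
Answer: Rational(-13200, 137) ≈ -96.350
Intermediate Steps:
Function('v')(V, t) = 0 (Function('v')(V, t) = Mul(Add(5, -5), Add(V, 7)) = Mul(0, Add(7, V)) = 0)
N = 48 (N = Mul(Add(-6, -6), -4) = Mul(-12, -4) = 48)
C = Rational(-275, 137) (C = Add(-2, Pow(Add(-1, -136), -1)) = Add(-2, Pow(-137, -1)) = Add(-2, Rational(-1, 137)) = Rational(-275, 137) ≈ -2.0073)
Add(Function('v')(2, -1), Mul(C, N)) = Add(0, Mul(Rational(-275, 137), 48)) = Add(0, Rational(-13200, 137)) = Rational(-13200, 137)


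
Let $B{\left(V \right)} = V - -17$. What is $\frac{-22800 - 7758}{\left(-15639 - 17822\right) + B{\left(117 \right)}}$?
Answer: $\frac{10186}{11109} \approx 0.91691$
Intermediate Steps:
$B{\left(V \right)} = 17 + V$ ($B{\left(V \right)} = V + 17 = 17 + V$)
$\frac{-22800 - 7758}{\left(-15639 - 17822\right) + B{\left(117 \right)}} = \frac{-22800 - 7758}{\left(-15639 - 17822\right) + \left(17 + 117\right)} = - \frac{30558}{-33461 + 134} = - \frac{30558}{-33327} = \left(-30558\right) \left(- \frac{1}{33327}\right) = \frac{10186}{11109}$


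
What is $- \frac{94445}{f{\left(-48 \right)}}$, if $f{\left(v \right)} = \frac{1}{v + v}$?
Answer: $9066720$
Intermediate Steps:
$f{\left(v \right)} = \frac{1}{2 v}$
$- \frac{94445}{f{\left(-48 \right)}} = - \frac{94445}{\frac{1}{2} \frac{1}{-48}} = - \frac{94445}{\frac{1}{2} \left(- \frac{1}{48}\right)} = - \frac{94445}{- \frac{1}{96}} = \left(-94445\right) \left(-96\right) = 9066720$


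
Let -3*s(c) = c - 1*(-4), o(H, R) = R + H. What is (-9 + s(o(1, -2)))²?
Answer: 100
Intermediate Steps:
o(H, R) = H + R
s(c) = -4/3 - c/3 (s(c) = -(c - 1*(-4))/3 = -(c + 4)/3 = -(4 + c)/3 = -4/3 - c/3)
(-9 + s(o(1, -2)))² = (-9 + (-4/3 - (1 - 2)/3))² = (-9 + (-4/3 - ⅓*(-1)))² = (-9 + (-4/3 + ⅓))² = (-9 - 1)² = (-10)² = 100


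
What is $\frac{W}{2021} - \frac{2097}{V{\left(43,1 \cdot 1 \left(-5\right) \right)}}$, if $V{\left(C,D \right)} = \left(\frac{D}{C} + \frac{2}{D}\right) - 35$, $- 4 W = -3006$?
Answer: $\frac{916916409}{15432356} \approx 59.415$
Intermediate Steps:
$W = \frac{1503}{2}$ ($W = \left(- \frac{1}{4}\right) \left(-3006\right) = \frac{1503}{2} \approx 751.5$)
$V{\left(C,D \right)} = -35 + \frac{2}{D} + \frac{D}{C}$ ($V{\left(C,D \right)} = \left(\frac{2}{D} + \frac{D}{C}\right) - 35 = -35 + \frac{2}{D} + \frac{D}{C}$)
$\frac{W}{2021} - \frac{2097}{V{\left(43,1 \cdot 1 \left(-5\right) \right)}} = \frac{1503}{2 \cdot 2021} - \frac{2097}{-35 + \frac{2}{1 \cdot 1 \left(-5\right)} + \frac{1 \cdot 1 \left(-5\right)}{43}} = \frac{1503}{2} \cdot \frac{1}{2021} - \frac{2097}{-35 + \frac{2}{1 \left(-5\right)} + 1 \left(-5\right) \frac{1}{43}} = \frac{1503}{4042} - \frac{2097}{-35 + \frac{2}{-5} - \frac{5}{43}} = \frac{1503}{4042} - \frac{2097}{-35 + 2 \left(- \frac{1}{5}\right) - \frac{5}{43}} = \frac{1503}{4042} - \frac{2097}{-35 - \frac{2}{5} - \frac{5}{43}} = \frac{1503}{4042} - \frac{2097}{- \frac{7636}{215}} = \frac{1503}{4042} - - \frac{450855}{7636} = \frac{1503}{4042} + \frac{450855}{7636} = \frac{916916409}{15432356}$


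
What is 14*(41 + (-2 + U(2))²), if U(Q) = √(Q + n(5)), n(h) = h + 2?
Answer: 588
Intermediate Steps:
n(h) = 2 + h
U(Q) = √(7 + Q) (U(Q) = √(Q + (2 + 5)) = √(Q + 7) = √(7 + Q))
14*(41 + (-2 + U(2))²) = 14*(41 + (-2 + √(7 + 2))²) = 14*(41 + (-2 + √9)²) = 14*(41 + (-2 + 3)²) = 14*(41 + 1²) = 14*(41 + 1) = 14*42 = 588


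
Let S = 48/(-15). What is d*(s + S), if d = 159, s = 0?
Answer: -2544/5 ≈ -508.80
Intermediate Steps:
S = -16/5 (S = 48*(-1/15) = -16/5 ≈ -3.2000)
d*(s + S) = 159*(0 - 16/5) = 159*(-16/5) = -2544/5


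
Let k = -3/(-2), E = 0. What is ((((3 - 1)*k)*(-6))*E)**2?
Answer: 0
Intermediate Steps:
k = 3/2 (k = -3*(-1/2) = 3/2 ≈ 1.5000)
((((3 - 1)*k)*(-6))*E)**2 = ((((3 - 1)*(3/2))*(-6))*0)**2 = (((2*(3/2))*(-6))*0)**2 = ((3*(-6))*0)**2 = (-18*0)**2 = 0**2 = 0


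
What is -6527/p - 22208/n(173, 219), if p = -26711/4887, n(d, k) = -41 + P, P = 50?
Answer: -306120847/240399 ≈ -1273.4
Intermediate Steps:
n(d, k) = 9 (n(d, k) = -41 + 50 = 9)
p = -26711/4887 (p = -26711*1/4887 = -26711/4887 ≈ -5.4657)
-6527/p - 22208/n(173, 219) = -6527/(-26711/4887) - 22208/9 = -6527*(-4887/26711) - 22208*⅑ = 31897449/26711 - 22208/9 = -306120847/240399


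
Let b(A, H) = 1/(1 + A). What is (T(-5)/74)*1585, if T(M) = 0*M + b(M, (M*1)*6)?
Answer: -1585/296 ≈ -5.3547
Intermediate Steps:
T(M) = 1/(1 + M) (T(M) = 0*M + 1/(1 + M) = 0 + 1/(1 + M) = 1/(1 + M))
(T(-5)/74)*1585 = (1/((1 - 5)*74))*1585 = ((1/74)/(-4))*1585 = -1/4*1/74*1585 = -1/296*1585 = -1585/296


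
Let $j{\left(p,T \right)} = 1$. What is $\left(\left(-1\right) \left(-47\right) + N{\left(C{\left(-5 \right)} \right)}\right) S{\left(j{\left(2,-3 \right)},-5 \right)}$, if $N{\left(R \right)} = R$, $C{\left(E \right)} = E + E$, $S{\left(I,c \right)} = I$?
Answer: $37$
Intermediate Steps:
$C{\left(E \right)} = 2 E$
$\left(\left(-1\right) \left(-47\right) + N{\left(C{\left(-5 \right)} \right)}\right) S{\left(j{\left(2,-3 \right)},-5 \right)} = \left(\left(-1\right) \left(-47\right) + 2 \left(-5\right)\right) 1 = \left(47 - 10\right) 1 = 37 \cdot 1 = 37$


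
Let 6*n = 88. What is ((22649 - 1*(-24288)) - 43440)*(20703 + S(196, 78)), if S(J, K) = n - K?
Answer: 216530743/3 ≈ 7.2177e+7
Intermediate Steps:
n = 44/3 (n = (⅙)*88 = 44/3 ≈ 14.667)
S(J, K) = 44/3 - K
((22649 - 1*(-24288)) - 43440)*(20703 + S(196, 78)) = ((22649 - 1*(-24288)) - 43440)*(20703 + (44/3 - 1*78)) = ((22649 + 24288) - 43440)*(20703 + (44/3 - 78)) = (46937 - 43440)*(20703 - 190/3) = 3497*(61919/3) = 216530743/3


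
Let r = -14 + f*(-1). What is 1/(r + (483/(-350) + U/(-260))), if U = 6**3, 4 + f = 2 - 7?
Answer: -650/4687 ≈ -0.13868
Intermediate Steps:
f = -9 (f = -4 + (2 - 7) = -4 - 5 = -9)
U = 216
r = -5 (r = -14 - 9*(-1) = -14 + 9 = -5)
1/(r + (483/(-350) + U/(-260))) = 1/(-5 + (483/(-350) + 216/(-260))) = 1/(-5 + (483*(-1/350) + 216*(-1/260))) = 1/(-5 + (-69/50 - 54/65)) = 1/(-5 - 1437/650) = 1/(-4687/650) = -650/4687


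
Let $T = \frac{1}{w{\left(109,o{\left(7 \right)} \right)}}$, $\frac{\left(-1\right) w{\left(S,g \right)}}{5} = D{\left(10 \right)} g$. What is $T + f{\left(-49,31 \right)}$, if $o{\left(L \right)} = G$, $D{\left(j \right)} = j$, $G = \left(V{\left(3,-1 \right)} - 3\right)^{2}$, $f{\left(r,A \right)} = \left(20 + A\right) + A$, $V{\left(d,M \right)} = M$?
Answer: $\frac{65599}{800} \approx 81.999$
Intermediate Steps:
$f{\left(r,A \right)} = 20 + 2 A$
$G = 16$ ($G = \left(-1 - 3\right)^{2} = \left(-4\right)^{2} = 16$)
$o{\left(L \right)} = 16$
$w{\left(S,g \right)} = - 50 g$ ($w{\left(S,g \right)} = - 5 \cdot 10 g = - 50 g$)
$T = - \frac{1}{800}$ ($T = \frac{1}{\left(-50\right) 16} = \frac{1}{-800} = - \frac{1}{800} \approx -0.00125$)
$T + f{\left(-49,31 \right)} = - \frac{1}{800} + \left(20 + 2 \cdot 31\right) = - \frac{1}{800} + \left(20 + 62\right) = - \frac{1}{800} + 82 = \frac{65599}{800}$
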